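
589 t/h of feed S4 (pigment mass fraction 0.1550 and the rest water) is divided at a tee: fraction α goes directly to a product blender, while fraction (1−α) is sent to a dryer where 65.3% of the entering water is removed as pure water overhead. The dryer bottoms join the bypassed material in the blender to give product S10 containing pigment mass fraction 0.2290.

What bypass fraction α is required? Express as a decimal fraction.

0.414

All 589×0.155 = 91.295 t/h of pigment reaches S10, so S10 = 91.295/0.229 = 398.67 t/h and vapour = 190.33 t/h.
The evaporator receives (1−α)·589 of feed at 0.845 water and removes 0.653 of that water:
0.653×0.845×(1−α)×589 = 190.33
(1−α) = 190.33/325 = 0.5856;  α = 0.4144.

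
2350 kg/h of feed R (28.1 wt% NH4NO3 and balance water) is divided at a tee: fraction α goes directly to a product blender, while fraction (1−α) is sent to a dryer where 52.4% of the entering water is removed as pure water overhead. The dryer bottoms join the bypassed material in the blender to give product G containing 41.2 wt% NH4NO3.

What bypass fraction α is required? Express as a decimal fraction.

All 2350×0.281 = 660.35 kg/h of NH4NO3 reaches G, so G = 660.35/0.412 = 1602.8 kg/h and vapour = 747.21 kg/h.
The evaporator receives (1−α)·2350 of feed at 0.719 water and removes 0.524 of that water:
0.524×0.719×(1−α)×2350 = 747.21
(1−α) = 747.21/885.38 = 0.8439;  α = 0.1561.

0.156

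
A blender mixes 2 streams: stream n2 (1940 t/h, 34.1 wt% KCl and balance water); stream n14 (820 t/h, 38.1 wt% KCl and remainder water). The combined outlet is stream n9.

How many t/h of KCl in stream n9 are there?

KCl out = KCl in = 1940×0.341 + 820×0.381 = 973.96 t/h.

974 t/h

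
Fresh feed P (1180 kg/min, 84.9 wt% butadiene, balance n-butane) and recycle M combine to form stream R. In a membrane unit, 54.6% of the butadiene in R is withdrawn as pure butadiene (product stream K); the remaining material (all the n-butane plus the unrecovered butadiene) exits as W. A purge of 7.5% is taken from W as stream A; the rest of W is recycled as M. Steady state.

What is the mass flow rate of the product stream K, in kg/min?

943 kg/min

butadiene in R: m_A = 1180×0.849 + (1−0.075)·(1−0.546)·m_A, so m_A = 1001.8/0.5800 = 1727.1 kg/min.
Product K = 0.546×1727.1 = 943.01 kg/min.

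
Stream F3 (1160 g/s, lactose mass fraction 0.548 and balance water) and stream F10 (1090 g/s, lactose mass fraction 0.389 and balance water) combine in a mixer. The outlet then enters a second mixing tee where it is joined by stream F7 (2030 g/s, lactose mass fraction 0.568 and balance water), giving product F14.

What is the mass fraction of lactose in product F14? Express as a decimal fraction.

Overall, product flow = 4280 g/s.
lactose in = 1160×0.548 + 1090×0.389 + 2030×0.568 = 2212.7 g/s.
lactose fraction in F14 = 0.517.

0.517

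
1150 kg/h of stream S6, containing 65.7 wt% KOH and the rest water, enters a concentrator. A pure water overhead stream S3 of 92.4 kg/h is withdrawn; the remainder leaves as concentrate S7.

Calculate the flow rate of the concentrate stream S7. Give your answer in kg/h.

Concentrate = 1150 − 92.4 = 1057.6 kg/h.

1058 kg/h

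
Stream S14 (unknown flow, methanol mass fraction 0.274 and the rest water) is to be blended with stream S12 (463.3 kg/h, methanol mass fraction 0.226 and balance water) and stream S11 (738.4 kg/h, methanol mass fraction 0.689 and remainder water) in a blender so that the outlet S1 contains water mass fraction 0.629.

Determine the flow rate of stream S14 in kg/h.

Let S14 be the unknown flow. Total out = 1201.7 + S14.
water balance: 588.24 + 0.726·S14 = 0.629·(1201.7 + S14)
(0.726 − 0.629)·S14 = 0.629×1201.7 − 588.24 = 167.63
S14 = 167.63 / 0.097 = 1728.2 kg/h

1728 kg/h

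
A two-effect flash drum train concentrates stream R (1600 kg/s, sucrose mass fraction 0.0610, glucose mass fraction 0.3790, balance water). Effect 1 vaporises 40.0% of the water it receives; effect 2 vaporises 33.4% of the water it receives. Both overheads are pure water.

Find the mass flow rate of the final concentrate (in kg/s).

1062 kg/s

water in feed = 1600×0.560 = 896 kg/s.
After stage 1: water left = (1−0.400)×896 = 537.6; stream total = 1241.6 kg/s.
After stage 2: water left = (1−0.334)×537.6 = 358.04; final concentrate = 1062 kg/s.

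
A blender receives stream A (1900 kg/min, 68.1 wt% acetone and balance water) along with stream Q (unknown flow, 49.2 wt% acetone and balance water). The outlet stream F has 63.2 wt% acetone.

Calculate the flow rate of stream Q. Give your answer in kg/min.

Let Q be the unknown flow. Total out = 1900 + Q.
acetone balance: 1293.9 + 0.492·Q = 0.632·(1900 + Q)
(0.492 − 0.632)·Q = 0.632×1900 − 1293.9 = -93.1
Q = -93.1 / -0.140 = 665 kg/min

665 kg/min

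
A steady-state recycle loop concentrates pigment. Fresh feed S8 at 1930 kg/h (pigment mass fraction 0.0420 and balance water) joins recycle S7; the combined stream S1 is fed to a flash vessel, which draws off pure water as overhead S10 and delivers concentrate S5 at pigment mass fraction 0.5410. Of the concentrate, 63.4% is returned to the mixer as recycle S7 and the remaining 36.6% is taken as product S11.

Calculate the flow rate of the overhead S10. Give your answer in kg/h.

1780 kg/h

Overall pigment balance (none leaves overhead): pigment in fresh feed = pigment in product, i.e. 1930×0.042 = (1−0.634)·S5·0.541.
S5 = 81.06/(0.541×0.366) = 409.38 kg/h.
Recycle S7 = 0.634×409.38 = 259.55 kg/h.
Combined feed S1 = 1930 + 259.55 = 2189.5 kg/h.
Overhead S10 = S1 − S5 = 2189.5 − 409.38 = 1780.2 kg/h.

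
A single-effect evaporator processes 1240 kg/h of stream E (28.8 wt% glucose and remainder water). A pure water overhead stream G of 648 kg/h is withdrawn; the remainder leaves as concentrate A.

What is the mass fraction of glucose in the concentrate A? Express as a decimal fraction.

glucose is not removed: 1240×0.288 = 357.12 kg/h of glucose enters A.
Concentrate = 1240 − 648 = 592 kg/h.
Mass fraction = 357.12/592 = 0.6032.

0.6032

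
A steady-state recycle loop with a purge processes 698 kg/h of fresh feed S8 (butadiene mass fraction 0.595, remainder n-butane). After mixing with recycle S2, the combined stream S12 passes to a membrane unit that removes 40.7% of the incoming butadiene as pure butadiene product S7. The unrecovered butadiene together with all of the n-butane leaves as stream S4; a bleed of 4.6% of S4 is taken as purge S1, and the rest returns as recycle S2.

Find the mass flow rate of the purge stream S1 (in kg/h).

308.8 kg/h

n-butane enters only via S8 and leaves only via the purge: 698×0.405 = 0.046×(n-butane in S4), and the membrane unit passes all n-butane, so n-butane in S12 = n-butane in S4 = 6145.4 kg/h.
butadiene in S12: m_A = 698×0.595 + (1−0.046)·(1−0.407)·m_A, so m_A = 415.31/0.4343 = 956.32 kg/h.
S4 = (1−0.407)×956.32 + 6145.4 = 6712.5 kg/h.
Purge S1 = 0.046×6712.5 = 308.78 kg/h.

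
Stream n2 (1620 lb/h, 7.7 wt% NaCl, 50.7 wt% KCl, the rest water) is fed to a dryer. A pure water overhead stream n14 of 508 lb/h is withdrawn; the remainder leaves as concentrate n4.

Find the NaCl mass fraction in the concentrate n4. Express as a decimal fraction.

NaCl is not removed: 1620×0.077 = 124.74 lb/h of NaCl enters n4.
Concentrate = 1620 − 508 = 1112 lb/h.
Mass fraction = 124.74/1112 = 0.1122.

0.1122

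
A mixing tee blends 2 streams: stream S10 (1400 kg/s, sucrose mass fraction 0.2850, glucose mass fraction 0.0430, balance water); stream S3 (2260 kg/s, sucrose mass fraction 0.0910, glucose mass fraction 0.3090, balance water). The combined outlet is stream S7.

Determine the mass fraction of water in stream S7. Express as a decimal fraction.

0.6275

Total flow out = 1400 + 2260 = 3660 kg/s.
water in = 1400×0.672 + 2260×0.600 = 2296.8 kg/s.
water mass fraction in S7 = 2296.8/3660 = 0.6275.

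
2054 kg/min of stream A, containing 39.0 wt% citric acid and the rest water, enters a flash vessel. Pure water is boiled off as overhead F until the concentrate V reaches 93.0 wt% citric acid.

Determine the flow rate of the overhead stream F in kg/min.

1193 kg/min

citric acid is conserved: 2054×0.390 = 801.06 kg/min all reports to the concentrate.
Concentrate = 801.06/(target fraction) = 861.35 kg/min.
Overhead = 2054 − 861.35 = 1192.6 kg/min.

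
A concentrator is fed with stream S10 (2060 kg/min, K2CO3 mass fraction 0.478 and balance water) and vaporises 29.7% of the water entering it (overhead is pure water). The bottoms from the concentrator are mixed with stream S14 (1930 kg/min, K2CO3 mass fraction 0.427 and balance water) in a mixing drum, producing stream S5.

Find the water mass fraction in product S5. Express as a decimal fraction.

Vapour removed = 0.297×0.522×2060 = 319.37 kg/min; concentrate = 1740.6 kg/min.
water reaching the mixer = 755.95 (from concentrate) + 1930×0.573 = 1861.8 kg/min.
Product flow = 1740.6 + 1930 = 3670.6 kg/min; water fraction = 0.507.

0.507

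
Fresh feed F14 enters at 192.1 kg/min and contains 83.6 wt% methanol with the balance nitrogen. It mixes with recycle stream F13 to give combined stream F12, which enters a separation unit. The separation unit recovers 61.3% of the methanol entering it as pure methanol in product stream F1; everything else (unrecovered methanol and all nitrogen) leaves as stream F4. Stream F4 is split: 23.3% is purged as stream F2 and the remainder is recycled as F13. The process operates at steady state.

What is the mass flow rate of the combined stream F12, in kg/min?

363.6 kg/min

nitrogen enters only via F14 and leaves only via the purge: 192.1×0.164 = 0.233×(nitrogen in F4), and the separation unit passes all nitrogen, so nitrogen in F12 = nitrogen in F4 = 135.21 kg/min.
methanol in F12: m_A = 192.1×0.836 + (1−0.233)·(1−0.613)·m_A, so m_A = 160.6/0.7032 = 228.39 kg/min.
F12 = 228.39 + 135.21 = 363.6 kg/min.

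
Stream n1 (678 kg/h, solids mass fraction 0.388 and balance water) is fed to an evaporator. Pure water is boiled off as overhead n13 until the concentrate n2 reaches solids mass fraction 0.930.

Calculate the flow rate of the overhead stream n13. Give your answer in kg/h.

395.1 kg/h

solids is conserved: 678×0.388 = 263.06 kg/h all reports to the concentrate.
Concentrate = 263.06/(target fraction) = 282.86 kg/h.
Overhead = 678 − 282.86 = 395.14 kg/h.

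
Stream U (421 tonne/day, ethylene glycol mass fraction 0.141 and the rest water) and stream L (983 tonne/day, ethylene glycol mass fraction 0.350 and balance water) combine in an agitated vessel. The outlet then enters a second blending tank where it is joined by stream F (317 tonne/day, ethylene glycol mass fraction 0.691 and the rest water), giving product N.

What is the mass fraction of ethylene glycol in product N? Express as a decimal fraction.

Overall, product flow = 1721 tonne/day.
ethylene glycol in = 421×0.141 + 983×0.350 + 317×0.691 = 622.46 tonne/day.
ethylene glycol fraction in N = 0.362.

0.362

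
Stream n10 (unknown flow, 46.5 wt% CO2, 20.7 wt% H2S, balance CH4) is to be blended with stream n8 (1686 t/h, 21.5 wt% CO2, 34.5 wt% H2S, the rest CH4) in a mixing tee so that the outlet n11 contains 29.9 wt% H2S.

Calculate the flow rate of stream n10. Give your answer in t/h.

843 t/h

Let n10 be the unknown flow. Total out = 1686 + n10.
H2S balance: 581.67 + 0.207·n10 = 0.299·(1686 + n10)
(0.207 − 0.299)·n10 = 0.299×1686 − 581.67 = -77.556
n10 = -77.556 / -0.092 = 843 t/h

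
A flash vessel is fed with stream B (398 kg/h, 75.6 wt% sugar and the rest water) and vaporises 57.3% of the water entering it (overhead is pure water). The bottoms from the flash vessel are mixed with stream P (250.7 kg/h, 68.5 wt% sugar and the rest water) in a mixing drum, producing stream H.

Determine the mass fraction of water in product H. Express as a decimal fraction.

Vapour removed = 0.573×0.244×398 = 55.645 kg/h; concentrate = 342.35 kg/h.
water reaching the mixer = 41.467 (from concentrate) + 250.7×0.315 = 120.44 kg/h.
Product flow = 342.35 + 250.7 = 593.05 kg/h; water fraction = 0.203.

0.203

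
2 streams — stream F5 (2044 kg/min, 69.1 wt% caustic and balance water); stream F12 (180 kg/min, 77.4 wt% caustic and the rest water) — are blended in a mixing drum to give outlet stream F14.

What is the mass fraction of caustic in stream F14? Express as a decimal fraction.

0.6977

Total flow out = 2044 + 180 = 2224 kg/min.
caustic in = 2044×0.691 + 180×0.774 = 1551.7 kg/min.
caustic mass fraction in F14 = 1551.7/2224 = 0.6977.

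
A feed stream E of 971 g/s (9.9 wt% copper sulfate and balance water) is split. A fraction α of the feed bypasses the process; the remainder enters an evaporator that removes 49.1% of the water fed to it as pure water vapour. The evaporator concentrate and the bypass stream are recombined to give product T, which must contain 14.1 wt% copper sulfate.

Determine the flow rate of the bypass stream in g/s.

317.2 g/s

All 971×0.099 = 96.129 g/s of copper sulfate reaches T, so T = 96.129/0.141 = 681.77 g/s and vapour = 289.23 g/s.
The evaporator receives (1−α)·971 of feed at 0.901 water and removes 0.491 of that water:
0.491×0.901×(1−α)×971 = 289.23
(1−α) = 289.23/429.56 = 0.6733;  α = 0.3267.
Bypass flow = 0.3267×971 = 317.2 g/s.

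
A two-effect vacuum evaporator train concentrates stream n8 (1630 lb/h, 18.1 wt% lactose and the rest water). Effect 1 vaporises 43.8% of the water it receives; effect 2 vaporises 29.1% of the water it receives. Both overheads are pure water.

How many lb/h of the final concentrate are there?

water in feed = 1630×0.819 = 1335 lb/h.
After stage 1: water left = (1−0.438)×1335 = 750.25; stream total = 1045.3 lb/h.
After stage 2: water left = (1−0.291)×750.25 = 531.93; final concentrate = 826.96 lb/h.

827 lb/h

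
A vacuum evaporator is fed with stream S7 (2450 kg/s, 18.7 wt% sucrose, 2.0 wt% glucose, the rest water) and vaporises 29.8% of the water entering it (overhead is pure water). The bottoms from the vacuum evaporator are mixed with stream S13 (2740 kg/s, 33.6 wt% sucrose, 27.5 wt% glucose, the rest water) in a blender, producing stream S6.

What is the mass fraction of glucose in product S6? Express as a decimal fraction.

0.174

Vapour removed = 0.298×0.793×2450 = 578.97 kg/s; concentrate = 1871 kg/s.
glucose reaching the mixer = 49 (from concentrate) + 2740×0.275 = 802.5 kg/s.
Product flow = 1871 + 2740 = 4611 kg/s; glucose fraction = 0.174.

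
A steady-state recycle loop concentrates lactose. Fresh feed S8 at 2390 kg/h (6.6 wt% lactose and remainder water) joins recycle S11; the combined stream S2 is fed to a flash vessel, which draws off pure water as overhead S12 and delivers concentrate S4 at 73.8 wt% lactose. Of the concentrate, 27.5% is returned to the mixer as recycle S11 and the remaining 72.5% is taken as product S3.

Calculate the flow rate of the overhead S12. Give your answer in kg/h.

Overall lactose balance (none leaves overhead): lactose in fresh feed = lactose in product, i.e. 2390×0.066 = (1−0.275)·S4·0.738.
S4 = 157.74/(0.738×0.725) = 294.81 kg/h.
Recycle S11 = 0.275×294.81 = 81.074 kg/h.
Combined feed S2 = 2390 + 81.074 = 2471.1 kg/h.
Overhead S12 = S2 − S4 = 2471.1 − 294.81 = 2176.3 kg/h.

2176 kg/h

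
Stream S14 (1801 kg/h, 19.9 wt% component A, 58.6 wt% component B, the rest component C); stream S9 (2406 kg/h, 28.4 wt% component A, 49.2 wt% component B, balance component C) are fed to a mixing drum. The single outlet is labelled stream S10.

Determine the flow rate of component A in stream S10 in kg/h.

1042 kg/h

component A out = component A in = 1801×0.199 + 2406×0.284 = 1041.7 kg/h.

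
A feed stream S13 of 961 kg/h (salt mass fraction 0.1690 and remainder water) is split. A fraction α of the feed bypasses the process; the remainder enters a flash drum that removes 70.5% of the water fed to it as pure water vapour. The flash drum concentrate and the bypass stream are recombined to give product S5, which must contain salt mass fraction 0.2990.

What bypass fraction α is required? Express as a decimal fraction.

All 961×0.169 = 162.41 kg/h of salt reaches S5, so S5 = 162.41/0.299 = 543.17 kg/h and vapour = 417.83 kg/h.
The evaporator receives (1−α)·961 of feed at 0.831 water and removes 0.705 of that water:
0.705×0.831×(1−α)×961 = 417.83
(1−α) = 417.83/563.01 = 0.7421;  α = 0.2579.

0.258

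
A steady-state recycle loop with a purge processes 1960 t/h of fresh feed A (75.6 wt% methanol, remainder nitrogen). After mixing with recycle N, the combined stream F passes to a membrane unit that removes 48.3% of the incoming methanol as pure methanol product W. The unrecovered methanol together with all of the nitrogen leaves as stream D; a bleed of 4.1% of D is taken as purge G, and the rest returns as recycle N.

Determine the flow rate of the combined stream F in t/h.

14600 t/h

nitrogen enters only via A and leaves only via the purge: 1960×0.244 = 0.041×(nitrogen in D), and the membrane unit passes all nitrogen, so nitrogen in F = nitrogen in D = 11664 t/h.
methanol in F: m_A = 1960×0.756 + (1−0.041)·(1−0.483)·m_A, so m_A = 1481.8/0.5042 = 2938.9 t/h.
F = 2938.9 + 11664 = 14603 t/h.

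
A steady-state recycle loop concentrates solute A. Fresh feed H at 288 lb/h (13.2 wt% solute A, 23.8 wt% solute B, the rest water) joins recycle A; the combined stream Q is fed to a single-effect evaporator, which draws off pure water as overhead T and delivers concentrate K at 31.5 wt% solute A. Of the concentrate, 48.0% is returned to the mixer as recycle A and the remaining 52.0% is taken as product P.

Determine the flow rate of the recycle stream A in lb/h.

111.4 lb/h

Overall solute A balance (none leaves overhead): solute A in fresh feed = solute A in product, i.e. 288×0.132 = (1−0.480)·K·0.315.
K = 38.016/(0.315×0.520) = 232.09 lb/h.
Recycle A = 0.480×232.09 = 111.4 lb/h.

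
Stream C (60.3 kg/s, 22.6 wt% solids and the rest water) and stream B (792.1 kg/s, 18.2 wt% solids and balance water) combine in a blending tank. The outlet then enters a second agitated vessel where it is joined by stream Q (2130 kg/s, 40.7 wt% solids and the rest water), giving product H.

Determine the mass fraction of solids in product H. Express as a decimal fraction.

Overall, product flow = 2982.4 kg/s.
solids in = 60.3×0.226 + 792.1×0.182 + 2130×0.407 = 1024.7 kg/s.
solids fraction in H = 0.344.

0.344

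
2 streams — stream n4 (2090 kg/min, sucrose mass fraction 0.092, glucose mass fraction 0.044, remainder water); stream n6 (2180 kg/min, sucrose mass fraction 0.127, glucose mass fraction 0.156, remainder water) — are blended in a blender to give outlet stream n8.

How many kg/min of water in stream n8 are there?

water out = water in = 2090×0.864 + 2180×0.717 = 3368.8 kg/min.

3369 kg/min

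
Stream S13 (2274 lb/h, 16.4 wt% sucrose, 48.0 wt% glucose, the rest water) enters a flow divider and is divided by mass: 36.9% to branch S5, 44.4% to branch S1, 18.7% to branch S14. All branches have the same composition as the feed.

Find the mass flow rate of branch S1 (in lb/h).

1010 lb/h

Branch S1 flow = 0.444×2274 = 1009.7 lb/h.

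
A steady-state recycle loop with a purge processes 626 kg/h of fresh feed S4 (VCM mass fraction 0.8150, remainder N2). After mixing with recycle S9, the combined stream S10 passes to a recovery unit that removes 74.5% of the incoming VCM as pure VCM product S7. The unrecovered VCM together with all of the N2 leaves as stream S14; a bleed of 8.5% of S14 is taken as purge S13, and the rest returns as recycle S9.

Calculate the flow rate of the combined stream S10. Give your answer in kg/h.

2028 kg/h

N2 enters only via S4 and leaves only via the purge: 626×0.185 = 0.085×(N2 in S14), and the recovery unit passes all N2, so N2 in S10 = N2 in S14 = 1362.5 kg/h.
VCM in S10: m_A = 626×0.815 + (1−0.085)·(1−0.745)·m_A, so m_A = 510.19/0.7667 = 665.46 kg/h.
S10 = 665.46 + 1362.5 = 2027.9 kg/h.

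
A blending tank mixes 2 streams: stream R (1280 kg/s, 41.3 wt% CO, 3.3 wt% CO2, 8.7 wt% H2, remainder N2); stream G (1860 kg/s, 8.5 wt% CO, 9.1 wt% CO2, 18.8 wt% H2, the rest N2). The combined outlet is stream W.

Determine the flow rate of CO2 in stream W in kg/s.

211.5 kg/s

CO2 out = CO2 in = 1280×0.033 + 1860×0.091 = 211.5 kg/s.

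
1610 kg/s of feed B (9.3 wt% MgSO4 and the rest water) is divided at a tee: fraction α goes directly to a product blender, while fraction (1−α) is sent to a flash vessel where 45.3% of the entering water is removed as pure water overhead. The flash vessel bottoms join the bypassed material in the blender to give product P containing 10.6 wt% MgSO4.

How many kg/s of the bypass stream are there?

All 1610×0.093 = 149.73 kg/s of MgSO4 reaches P, so P = 149.73/0.106 = 1412.5 kg/s and vapour = 197.45 kg/s.
The evaporator receives (1−α)·1610 of feed at 0.907 water and removes 0.453 of that water:
0.453×0.907×(1−α)×1610 = 197.45
(1−α) = 197.45/661.5 = 0.2985;  α = 0.7015.
Bypass flow = 0.7015×1610 = 1129.4 kg/s.

1129 kg/s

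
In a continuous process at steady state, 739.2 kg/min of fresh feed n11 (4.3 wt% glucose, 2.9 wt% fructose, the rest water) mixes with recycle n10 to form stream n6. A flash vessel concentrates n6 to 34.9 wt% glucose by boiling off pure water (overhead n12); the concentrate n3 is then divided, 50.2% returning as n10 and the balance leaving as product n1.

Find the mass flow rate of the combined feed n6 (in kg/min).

831 kg/min

Overall glucose balance (none leaves overhead): glucose in fresh feed = glucose in product, i.e. 739.2×0.043 = (1−0.502)·n3·0.349.
n3 = 31.786/(0.349×0.498) = 182.88 kg/min.
Recycle n10 = 0.502×182.88 = 91.808 kg/min.
Combined feed n6 = 739.2 + 91.808 = 831.01 kg/min.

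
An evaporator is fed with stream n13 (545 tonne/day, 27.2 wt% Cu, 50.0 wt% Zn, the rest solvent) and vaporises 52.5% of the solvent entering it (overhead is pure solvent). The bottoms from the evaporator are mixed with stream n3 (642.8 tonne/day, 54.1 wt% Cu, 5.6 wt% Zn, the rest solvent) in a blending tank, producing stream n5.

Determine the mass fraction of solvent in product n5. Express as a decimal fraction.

Vapour removed = 0.525×0.228×545 = 65.237 tonne/day; concentrate = 479.76 tonne/day.
solvent reaching the mixer = 59.023 (from concentrate) + 642.8×0.403 = 318.07 tonne/day.
Product flow = 479.76 + 642.8 = 1122.6 tonne/day; solvent fraction = 0.283.

0.283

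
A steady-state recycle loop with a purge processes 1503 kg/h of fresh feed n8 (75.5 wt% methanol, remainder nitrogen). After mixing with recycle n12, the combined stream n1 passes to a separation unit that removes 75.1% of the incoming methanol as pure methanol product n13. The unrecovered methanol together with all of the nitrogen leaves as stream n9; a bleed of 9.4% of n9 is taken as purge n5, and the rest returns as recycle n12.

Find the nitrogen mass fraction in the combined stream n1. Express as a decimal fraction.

0.728

nitrogen enters only via n8 and leaves only via the purge: 1503×0.245 = 0.094×(nitrogen in n9), and the separation unit passes all nitrogen, so nitrogen in n1 = nitrogen in n9 = 3917.4 kg/h.
methanol in n1: m_A = 1503×0.755 + (1−0.094)·(1−0.751)·m_A, so m_A = 1134.8/0.7744 = 1465.3 kg/h.
n1 = 1465.3 + 3917.4 = 5382.7 kg/h.
nitrogen fraction in n1 = 3917.4/5382.7 = 0.728.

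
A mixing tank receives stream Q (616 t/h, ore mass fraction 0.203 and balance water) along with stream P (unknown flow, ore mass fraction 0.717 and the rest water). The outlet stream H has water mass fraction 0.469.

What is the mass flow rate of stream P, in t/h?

Let P be the unknown flow. Total out = 616 + P.
water balance: 490.95 + 0.283·P = 0.469·(616 + P)
(0.283 − 0.469)·P = 0.469×616 − 490.95 = -202.05
P = -202.05 / -0.186 = 1086.3 t/h

1086 t/h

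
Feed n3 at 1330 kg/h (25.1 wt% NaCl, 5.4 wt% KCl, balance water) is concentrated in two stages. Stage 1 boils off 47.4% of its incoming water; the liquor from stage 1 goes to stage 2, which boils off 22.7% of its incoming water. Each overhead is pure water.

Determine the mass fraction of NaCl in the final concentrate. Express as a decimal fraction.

water in feed = 1330×0.695 = 924.35 kg/h.
After stage 1: water left = (1−0.474)×924.35 = 486.21; stream total = 891.86 kg/h.
After stage 2: water left = (1−0.227)×486.21 = 375.84; final concentrate = 781.49 kg/h.
NaCl fraction = 333.83/781.49 = 0.427.

0.427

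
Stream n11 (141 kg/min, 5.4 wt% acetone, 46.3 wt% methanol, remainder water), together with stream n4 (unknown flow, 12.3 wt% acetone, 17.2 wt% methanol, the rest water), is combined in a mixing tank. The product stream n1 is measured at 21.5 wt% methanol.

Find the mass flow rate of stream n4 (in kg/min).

Let n4 be the unknown flow. Total out = 141 + n4.
methanol balance: 65.283 + 0.172·n4 = 0.215·(141 + n4)
(0.172 − 0.215)·n4 = 0.215×141 − 65.283 = -34.968
n4 = -34.968 / -0.043 = 813.21 kg/min

813.2 kg/min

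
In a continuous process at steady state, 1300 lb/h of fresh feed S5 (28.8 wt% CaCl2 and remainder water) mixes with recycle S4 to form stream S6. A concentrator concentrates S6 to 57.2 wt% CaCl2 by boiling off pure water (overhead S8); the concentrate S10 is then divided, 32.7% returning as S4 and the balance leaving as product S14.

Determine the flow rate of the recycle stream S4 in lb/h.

Overall CaCl2 balance (none leaves overhead): CaCl2 in fresh feed = CaCl2 in product, i.e. 1300×0.288 = (1−0.327)·S10·0.572.
S10 = 374.4/(0.572×0.673) = 972.58 lb/h.
Recycle S4 = 0.327×972.58 = 318.03 lb/h.

318 lb/h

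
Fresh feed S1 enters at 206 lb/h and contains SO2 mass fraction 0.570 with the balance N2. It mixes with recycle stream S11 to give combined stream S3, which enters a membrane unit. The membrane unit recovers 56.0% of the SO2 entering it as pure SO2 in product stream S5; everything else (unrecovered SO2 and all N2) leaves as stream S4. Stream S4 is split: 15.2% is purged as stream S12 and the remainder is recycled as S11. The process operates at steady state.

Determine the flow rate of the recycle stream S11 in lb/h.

564.1 lb/h

N2 enters only via S1 and leaves only via the purge: 206×0.430 = 0.152×(N2 in S4), and the membrane unit passes all N2, so N2 in S3 = N2 in S4 = 582.76 lb/h.
SO2 in S3: m_A = 206×0.570 + (1−0.152)·(1−0.560)·m_A, so m_A = 117.42/0.6269 = 187.31 lb/h.
S4 = (1−0.560)×187.31 + 582.76 = 665.18 lb/h.
Recycle S11 = (1−0.152)×665.18 = 564.07 lb/h.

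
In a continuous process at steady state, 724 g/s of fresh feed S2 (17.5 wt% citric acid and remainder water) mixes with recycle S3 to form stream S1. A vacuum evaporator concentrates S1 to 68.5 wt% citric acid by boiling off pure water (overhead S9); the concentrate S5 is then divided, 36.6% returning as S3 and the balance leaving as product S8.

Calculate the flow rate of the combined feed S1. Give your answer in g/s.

830.8 g/s

Overall citric acid balance (none leaves overhead): citric acid in fresh feed = citric acid in product, i.e. 724×0.175 = (1−0.366)·S5·0.685.
S5 = 126.7/(0.685×0.634) = 291.74 g/s.
Recycle S3 = 0.366×291.74 = 106.78 g/s.
Combined feed S1 = 724 + 106.78 = 830.78 g/s.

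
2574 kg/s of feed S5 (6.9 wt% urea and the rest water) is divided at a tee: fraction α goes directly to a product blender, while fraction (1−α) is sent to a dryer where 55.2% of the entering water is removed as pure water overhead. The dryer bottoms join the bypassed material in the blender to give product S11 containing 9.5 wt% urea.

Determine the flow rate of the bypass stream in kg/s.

All 2574×0.069 = 177.61 kg/s of urea reaches S11, so S11 = 177.61/0.095 = 1869.5 kg/s and vapour = 704.46 kg/s.
The evaporator receives (1−α)·2574 of feed at 0.931 water and removes 0.552 of that water:
0.552×0.931×(1−α)×2574 = 704.46
(1−α) = 704.46/1322.8 = 0.5326;  α = 0.4674.
Bypass flow = 0.4674×2574 = 1203.2 kg/s.

1203 kg/s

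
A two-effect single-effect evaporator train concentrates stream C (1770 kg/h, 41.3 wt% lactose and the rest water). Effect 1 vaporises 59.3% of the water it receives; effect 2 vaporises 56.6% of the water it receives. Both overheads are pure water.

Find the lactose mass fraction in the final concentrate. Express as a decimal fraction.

water in feed = 1770×0.587 = 1039 kg/h.
After stage 1: water left = (1−0.593)×1039 = 422.87; stream total = 1153.9 kg/h.
After stage 2: water left = (1−0.566)×422.87 = 183.53; final concentrate = 914.54 kg/h.
lactose fraction = 731.01/914.54 = 0.799.

0.799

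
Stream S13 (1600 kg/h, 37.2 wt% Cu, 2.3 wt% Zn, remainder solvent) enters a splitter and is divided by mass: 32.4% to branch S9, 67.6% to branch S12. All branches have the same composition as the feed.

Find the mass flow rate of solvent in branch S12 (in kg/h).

Branch S12 total = 0.676×1600 = 1081.6 kg/h.
solvent in S12 = 0.605×1081.6 = 654.37 kg/h.

654.4 kg/h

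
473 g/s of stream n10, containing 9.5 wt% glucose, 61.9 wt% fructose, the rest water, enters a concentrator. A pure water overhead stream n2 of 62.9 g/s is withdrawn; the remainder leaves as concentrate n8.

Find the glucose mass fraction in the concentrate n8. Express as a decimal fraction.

0.110

glucose is not removed: 473×0.095 = 44.935 g/s of glucose enters n8.
Concentrate = 473 − 62.9 = 410.1 g/s.
Mass fraction = 44.935/410.1 = 0.110.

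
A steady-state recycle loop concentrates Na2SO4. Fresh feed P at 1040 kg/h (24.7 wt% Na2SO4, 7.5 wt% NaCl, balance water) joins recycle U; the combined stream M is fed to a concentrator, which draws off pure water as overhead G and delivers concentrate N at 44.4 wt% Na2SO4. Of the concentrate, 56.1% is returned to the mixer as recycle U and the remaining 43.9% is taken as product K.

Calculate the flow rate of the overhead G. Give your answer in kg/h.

Overall Na2SO4 balance (none leaves overhead): Na2SO4 in fresh feed = Na2SO4 in product, i.e. 1040×0.247 = (1−0.561)·N·0.444.
N = 256.88/(0.444×0.439) = 1317.9 kg/h.
Recycle U = 0.561×1317.9 = 739.34 kg/h.
Combined feed M = 1040 + 739.34 = 1779.3 kg/h.
Overhead G = M − N = 1779.3 − 1317.9 = 461.44 kg/h.

461.4 kg/h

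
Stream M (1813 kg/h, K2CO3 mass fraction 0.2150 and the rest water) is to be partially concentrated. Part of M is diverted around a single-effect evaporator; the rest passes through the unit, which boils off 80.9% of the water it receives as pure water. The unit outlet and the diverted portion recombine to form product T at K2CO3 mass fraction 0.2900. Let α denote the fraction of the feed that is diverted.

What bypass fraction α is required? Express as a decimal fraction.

All 1813×0.215 = 389.8 kg/h of K2CO3 reaches T, so T = 389.8/0.290 = 1344.1 kg/h and vapour = 468.88 kg/h.
The evaporator receives (1−α)·1813 of feed at 0.785 water and removes 0.809 of that water:
0.809×0.785×(1−α)×1813 = 468.88
(1−α) = 468.88/1151.4 = 0.4072;  α = 0.5928.

0.593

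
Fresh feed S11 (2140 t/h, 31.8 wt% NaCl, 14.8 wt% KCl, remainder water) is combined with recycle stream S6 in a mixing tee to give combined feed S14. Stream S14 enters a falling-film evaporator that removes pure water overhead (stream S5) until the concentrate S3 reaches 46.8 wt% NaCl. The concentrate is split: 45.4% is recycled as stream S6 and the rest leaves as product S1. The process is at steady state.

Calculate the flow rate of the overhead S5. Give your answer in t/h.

Overall NaCl balance (none leaves overhead): NaCl in fresh feed = NaCl in product, i.e. 2140×0.318 = (1−0.454)·S3·0.468.
S3 = 680.52/(0.468×0.546) = 2663.2 t/h.
Recycle S6 = 0.454×2663.2 = 1209.1 t/h.
Combined feed S14 = 2140 + 1209.1 = 3349.1 t/h.
Overhead S5 = S14 − S3 = 3349.1 − 2663.2 = 685.9 t/h.

685.9 t/h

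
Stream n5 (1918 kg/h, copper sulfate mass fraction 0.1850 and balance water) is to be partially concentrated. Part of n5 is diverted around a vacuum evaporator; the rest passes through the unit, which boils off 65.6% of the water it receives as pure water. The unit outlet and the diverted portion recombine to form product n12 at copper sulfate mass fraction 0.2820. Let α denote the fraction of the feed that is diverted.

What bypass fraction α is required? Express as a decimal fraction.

All 1918×0.185 = 354.83 kg/h of copper sulfate reaches n12, so n12 = 354.83/0.282 = 1258.3 kg/h and vapour = 659.74 kg/h.
The evaporator receives (1−α)·1918 of feed at 0.815 water and removes 0.656 of that water:
0.656×0.815×(1−α)×1918 = 659.74
(1−α) = 659.74/1025.4 = 0.6434;  α = 0.3566.

0.357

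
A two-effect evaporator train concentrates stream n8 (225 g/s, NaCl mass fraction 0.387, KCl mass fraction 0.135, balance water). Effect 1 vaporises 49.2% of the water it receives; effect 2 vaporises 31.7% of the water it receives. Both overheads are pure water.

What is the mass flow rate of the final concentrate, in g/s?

water in feed = 225×0.478 = 107.55 g/s.
After stage 1: water left = (1−0.492)×107.55 = 54.635; stream total = 172.09 g/s.
After stage 2: water left = (1−0.317)×54.635 = 37.316; final concentrate = 154.77 g/s.

154.8 g/s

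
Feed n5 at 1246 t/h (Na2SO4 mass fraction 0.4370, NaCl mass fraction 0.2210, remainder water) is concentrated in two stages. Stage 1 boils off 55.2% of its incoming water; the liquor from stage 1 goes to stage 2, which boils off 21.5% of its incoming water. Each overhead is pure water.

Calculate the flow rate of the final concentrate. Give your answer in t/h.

water in feed = 1246×0.342 = 426.13 t/h.
After stage 1: water left = (1−0.552)×426.13 = 190.91; stream total = 1010.8 t/h.
After stage 2: water left = (1−0.215)×190.91 = 149.86; final concentrate = 969.73 t/h.

969.7 t/h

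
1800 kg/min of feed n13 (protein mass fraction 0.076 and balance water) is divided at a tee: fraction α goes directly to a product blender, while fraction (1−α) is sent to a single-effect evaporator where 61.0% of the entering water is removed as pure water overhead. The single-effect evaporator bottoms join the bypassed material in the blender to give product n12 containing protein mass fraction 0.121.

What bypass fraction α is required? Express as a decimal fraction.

All 1800×0.076 = 136.8 kg/min of protein reaches n12, so n12 = 136.8/0.121 = 1130.6 kg/min and vapour = 669.42 kg/min.
The evaporator receives (1−α)·1800 of feed at 0.924 water and removes 0.610 of that water:
0.610×0.924×(1−α)×1800 = 669.42
(1−α) = 669.42/1014.6 = 0.6598;  α = 0.3402.

0.340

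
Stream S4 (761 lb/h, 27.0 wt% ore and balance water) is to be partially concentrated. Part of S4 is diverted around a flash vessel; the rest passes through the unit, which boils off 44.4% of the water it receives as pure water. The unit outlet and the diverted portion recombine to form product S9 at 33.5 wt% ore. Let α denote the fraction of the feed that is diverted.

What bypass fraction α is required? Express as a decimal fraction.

0.401

All 761×0.270 = 205.47 lb/h of ore reaches S9, so S9 = 205.47/0.335 = 613.34 lb/h and vapour = 147.66 lb/h.
The evaporator receives (1−α)·761 of feed at 0.730 water and removes 0.444 of that water:
0.444×0.730×(1−α)×761 = 147.66
(1−α) = 147.66/246.66 = 0.5986;  α = 0.4014.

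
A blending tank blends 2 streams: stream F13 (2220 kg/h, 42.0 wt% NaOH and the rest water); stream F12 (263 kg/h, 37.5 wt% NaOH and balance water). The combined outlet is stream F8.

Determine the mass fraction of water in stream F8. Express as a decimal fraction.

0.585

Total flow out = 2220 + 263 = 2483 kg/h.
water in = 2220×0.580 + 263×0.625 = 1452 kg/h.
water mass fraction in F8 = 1452/2483 = 0.585.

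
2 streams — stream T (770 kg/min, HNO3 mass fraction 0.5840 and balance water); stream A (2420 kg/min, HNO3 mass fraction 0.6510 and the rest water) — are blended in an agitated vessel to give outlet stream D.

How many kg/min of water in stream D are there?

1165 kg/min

water out = water in = 770×0.416 + 2420×0.349 = 1164.9 kg/min.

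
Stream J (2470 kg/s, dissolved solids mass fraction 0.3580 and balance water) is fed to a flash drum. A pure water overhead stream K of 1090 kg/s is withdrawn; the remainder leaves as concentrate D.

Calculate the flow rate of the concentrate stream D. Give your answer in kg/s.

1380 kg/s

Concentrate = 2470 − 1090 = 1380 kg/s.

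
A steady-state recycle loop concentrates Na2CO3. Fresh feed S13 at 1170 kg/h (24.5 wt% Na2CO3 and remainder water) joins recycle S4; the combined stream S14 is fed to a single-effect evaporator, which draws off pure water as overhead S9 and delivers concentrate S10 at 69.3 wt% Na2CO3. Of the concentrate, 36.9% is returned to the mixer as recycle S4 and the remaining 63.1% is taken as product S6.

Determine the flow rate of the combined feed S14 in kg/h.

1412 kg/h

Overall Na2CO3 balance (none leaves overhead): Na2CO3 in fresh feed = Na2CO3 in product, i.e. 1170×0.245 = (1−0.369)·S10·0.693.
S10 = 286.65/(0.693×0.631) = 655.53 kg/h.
Recycle S4 = 0.369×655.53 = 241.89 kg/h.
Combined feed S14 = 1170 + 241.89 = 1411.9 kg/h.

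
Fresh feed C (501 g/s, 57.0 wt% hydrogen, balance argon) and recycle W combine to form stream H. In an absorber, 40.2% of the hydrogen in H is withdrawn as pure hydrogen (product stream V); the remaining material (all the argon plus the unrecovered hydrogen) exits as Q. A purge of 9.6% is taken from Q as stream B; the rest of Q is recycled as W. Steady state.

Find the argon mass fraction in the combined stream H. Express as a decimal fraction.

0.7831

argon enters only via C and leaves only via the purge: 501×0.430 = 0.096×(argon in Q), and the absorber passes all argon, so argon in H = argon in Q = 2244.1 g/s.
hydrogen in H: m_A = 501×0.570 + (1−0.096)·(1−0.402)·m_A, so m_A = 285.57/0.4594 = 621.6 g/s.
H = 621.6 + 2244.1 = 2865.7 g/s.
argon fraction in H = 2244.1/2865.7 = 0.7831.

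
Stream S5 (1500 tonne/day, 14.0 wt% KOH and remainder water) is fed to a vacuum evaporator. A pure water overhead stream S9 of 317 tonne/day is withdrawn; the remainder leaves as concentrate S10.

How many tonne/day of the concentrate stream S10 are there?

1183 tonne/day

Concentrate = 1500 − 317 = 1183 tonne/day.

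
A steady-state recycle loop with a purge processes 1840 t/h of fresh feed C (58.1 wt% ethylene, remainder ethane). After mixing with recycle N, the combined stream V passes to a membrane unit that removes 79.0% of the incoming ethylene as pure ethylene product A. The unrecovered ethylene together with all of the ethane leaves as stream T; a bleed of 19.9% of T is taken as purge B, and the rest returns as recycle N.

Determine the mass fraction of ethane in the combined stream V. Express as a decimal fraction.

ethane enters only via C and leaves only via the purge: 1840×0.419 = 0.199×(ethane in T), and the membrane unit passes all ethane, so ethane in V = ethane in T = 3874.2 t/h.
ethylene in V: m_A = 1840×0.581 + (1−0.199)·(1−0.790)·m_A, so m_A = 1069/0.8318 = 1285.2 t/h.
V = 1285.2 + 3874.2 = 5159.4 t/h.
ethane fraction in V = 3874.2/5159.4 = 0.751.

0.751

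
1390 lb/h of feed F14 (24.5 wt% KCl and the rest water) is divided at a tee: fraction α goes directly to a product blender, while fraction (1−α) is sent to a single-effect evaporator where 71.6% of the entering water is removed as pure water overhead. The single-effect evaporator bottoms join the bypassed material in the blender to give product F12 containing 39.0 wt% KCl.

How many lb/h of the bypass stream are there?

434 lb/h

All 1390×0.245 = 340.55 lb/h of KCl reaches F12, so F12 = 340.55/0.390 = 873.21 lb/h and vapour = 516.79 lb/h.
The evaporator receives (1−α)·1390 of feed at 0.755 water and removes 0.716 of that water:
0.716×0.755×(1−α)×1390 = 516.79
(1−α) = 516.79/751.41 = 0.6878;  α = 0.3122.
Bypass flow = 0.3122×1390 = 434 lb/h.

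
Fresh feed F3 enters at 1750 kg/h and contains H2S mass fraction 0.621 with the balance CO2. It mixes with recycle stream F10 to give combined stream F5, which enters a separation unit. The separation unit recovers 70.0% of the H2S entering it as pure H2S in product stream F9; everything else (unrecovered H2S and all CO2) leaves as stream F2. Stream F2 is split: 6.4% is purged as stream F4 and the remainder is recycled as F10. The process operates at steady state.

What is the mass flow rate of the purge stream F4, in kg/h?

692.3 kg/h

CO2 enters only via F3 and leaves only via the purge: 1750×0.379 = 0.064×(CO2 in F2), and the separation unit passes all CO2, so CO2 in F5 = CO2 in F2 = 10363 kg/h.
H2S in F5: m_A = 1750×0.621 + (1−0.064)·(1−0.700)·m_A, so m_A = 1086.8/0.7192 = 1511.1 kg/h.
F2 = (1−0.700)×1511.1 + 10363 = 10817 kg/h.
Purge F4 = 0.064×10817 = 692.26 kg/h.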